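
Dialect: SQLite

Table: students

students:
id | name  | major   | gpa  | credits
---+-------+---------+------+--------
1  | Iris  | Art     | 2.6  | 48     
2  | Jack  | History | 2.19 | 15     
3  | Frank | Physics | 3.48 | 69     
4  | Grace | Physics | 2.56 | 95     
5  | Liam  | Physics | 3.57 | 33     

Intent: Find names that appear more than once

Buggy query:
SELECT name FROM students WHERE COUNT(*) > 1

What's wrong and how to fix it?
Bug: COUNT(*) is an aggregate and cannot be used in WHERE

Fix: GROUP BY name, then filter groups with HAVING COUNT(*) > 1

Corrected query:
SELECT name FROM students GROUP BY name HAVING COUNT(*) > 1

Result:
(no rows)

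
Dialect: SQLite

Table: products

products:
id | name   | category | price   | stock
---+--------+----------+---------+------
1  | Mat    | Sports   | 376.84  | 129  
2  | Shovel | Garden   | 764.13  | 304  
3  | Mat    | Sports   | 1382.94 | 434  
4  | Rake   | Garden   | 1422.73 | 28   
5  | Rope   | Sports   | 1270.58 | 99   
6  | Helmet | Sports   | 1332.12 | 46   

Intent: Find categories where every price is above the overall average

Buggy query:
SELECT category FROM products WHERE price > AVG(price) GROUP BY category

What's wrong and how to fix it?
Bug: WHERE evaluates per row before aggregation, so AVG() is unavailable

Fix: Compute the overall average in a scalar subquery and compare each group's MIN against it in HAVING

Corrected query:
SELECT category FROM products GROUP BY category HAVING MIN(price) > (SELECT AVG(price) FROM products)

Result:
(no rows)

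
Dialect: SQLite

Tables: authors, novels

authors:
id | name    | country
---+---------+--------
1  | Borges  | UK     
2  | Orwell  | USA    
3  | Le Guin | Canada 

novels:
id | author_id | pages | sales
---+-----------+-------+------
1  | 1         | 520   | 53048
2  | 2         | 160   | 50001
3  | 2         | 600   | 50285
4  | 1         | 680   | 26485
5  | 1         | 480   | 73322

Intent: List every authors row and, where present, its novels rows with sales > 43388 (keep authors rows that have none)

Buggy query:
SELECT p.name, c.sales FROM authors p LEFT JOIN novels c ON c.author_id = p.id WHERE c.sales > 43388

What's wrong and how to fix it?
Bug: A WHERE condition on the right-hand table after LEFT JOIN drops unmatched parents

Fix: Put 'c.sales > 43388' in the JOIN's ON clause instead of WHERE

Corrected query:
SELECT p.name, c.sales FROM authors p LEFT JOIN novels c ON c.author_id = p.id AND c.sales > 43388

Result:
name    | sales
--------+------
Borges  | 53048
Borges  | 73322
Orwell  | 50001
Orwell  | 50285
Le Guin | NULL 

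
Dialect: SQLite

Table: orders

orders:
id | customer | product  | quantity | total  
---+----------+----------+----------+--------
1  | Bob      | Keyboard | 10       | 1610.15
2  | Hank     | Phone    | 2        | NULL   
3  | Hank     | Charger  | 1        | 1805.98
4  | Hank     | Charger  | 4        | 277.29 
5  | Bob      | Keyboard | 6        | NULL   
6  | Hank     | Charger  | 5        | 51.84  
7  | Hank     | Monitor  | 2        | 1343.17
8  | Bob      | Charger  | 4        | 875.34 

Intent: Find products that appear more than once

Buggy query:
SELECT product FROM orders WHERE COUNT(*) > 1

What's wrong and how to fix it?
Bug: WHERE can't reference COUNT(*); aggregates are computed after WHERE

Fix: Group first, then use HAVING for the count condition

Corrected query:
SELECT product FROM orders GROUP BY product HAVING COUNT(*) > 1

Result:
product 
--------
Charger 
Keyboard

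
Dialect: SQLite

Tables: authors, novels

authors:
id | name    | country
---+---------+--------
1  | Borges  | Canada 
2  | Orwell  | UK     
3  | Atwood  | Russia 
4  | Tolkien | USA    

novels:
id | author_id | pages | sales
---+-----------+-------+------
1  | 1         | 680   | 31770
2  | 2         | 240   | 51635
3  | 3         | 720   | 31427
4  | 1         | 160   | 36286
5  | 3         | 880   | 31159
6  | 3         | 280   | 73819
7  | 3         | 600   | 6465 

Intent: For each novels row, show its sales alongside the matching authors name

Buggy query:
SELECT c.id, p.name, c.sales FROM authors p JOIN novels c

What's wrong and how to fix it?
Bug: Missing join condition: each novels row is matched to all authors rows instead of just its own

Fix: Specify the join condition linking the foreign key to the parent id

Corrected query:
SELECT c.id, p.name, c.sales FROM authors p JOIN novels c ON c.author_id = p.id

Result:
id | name   | sales
---+--------+------
1  | Borges | 31770
2  | Orwell | 51635
3  | Atwood | 31427
4  | Borges | 36286
5  | Atwood | 31159
6  | Atwood | 73819
7  | Atwood | 6465 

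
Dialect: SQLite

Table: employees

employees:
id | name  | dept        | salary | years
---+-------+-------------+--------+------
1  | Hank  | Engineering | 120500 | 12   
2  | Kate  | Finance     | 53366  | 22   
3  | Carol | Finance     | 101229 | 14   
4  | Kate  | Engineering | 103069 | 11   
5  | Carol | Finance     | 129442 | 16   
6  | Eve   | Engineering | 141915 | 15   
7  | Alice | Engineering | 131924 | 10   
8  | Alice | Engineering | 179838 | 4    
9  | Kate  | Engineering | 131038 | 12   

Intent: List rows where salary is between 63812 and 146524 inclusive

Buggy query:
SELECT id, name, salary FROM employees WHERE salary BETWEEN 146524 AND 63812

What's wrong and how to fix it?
Bug: BETWEEN expects the lower bound first; with 146524 AND 63812 the range is empty

Fix: Write BETWEEN 63812 AND 146524

Corrected query:
SELECT id, name, salary FROM employees WHERE salary BETWEEN 63812 AND 146524

Result:
id | name  | salary
---+-------+-------
1  | Hank  | 120500
3  | Carol | 101229
4  | Kate  | 103069
5  | Carol | 129442
6  | Eve   | 141915
7  | Alice | 131924
9  | Kate  | 131038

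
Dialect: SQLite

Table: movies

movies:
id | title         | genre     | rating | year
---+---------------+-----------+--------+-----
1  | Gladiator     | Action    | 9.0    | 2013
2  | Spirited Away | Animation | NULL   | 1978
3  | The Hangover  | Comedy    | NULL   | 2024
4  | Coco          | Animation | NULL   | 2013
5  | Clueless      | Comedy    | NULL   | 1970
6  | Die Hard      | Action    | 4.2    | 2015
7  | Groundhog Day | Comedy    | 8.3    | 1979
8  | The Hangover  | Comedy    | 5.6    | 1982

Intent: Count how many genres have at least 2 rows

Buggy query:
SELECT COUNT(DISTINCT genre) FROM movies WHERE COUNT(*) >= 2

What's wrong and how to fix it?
Bug: COUNT(*) cannot appear in WHERE; the per-group count doesn't exist yet

Fix: Group first with HAVING COUNT(*) >= 2, then COUNT the resulting groups

Corrected query:
SELECT COUNT(*) FROM (SELECT genre FROM movies GROUP BY genre HAVING COUNT(*) >= 2)

Result:
COUNT(*)
--------
3       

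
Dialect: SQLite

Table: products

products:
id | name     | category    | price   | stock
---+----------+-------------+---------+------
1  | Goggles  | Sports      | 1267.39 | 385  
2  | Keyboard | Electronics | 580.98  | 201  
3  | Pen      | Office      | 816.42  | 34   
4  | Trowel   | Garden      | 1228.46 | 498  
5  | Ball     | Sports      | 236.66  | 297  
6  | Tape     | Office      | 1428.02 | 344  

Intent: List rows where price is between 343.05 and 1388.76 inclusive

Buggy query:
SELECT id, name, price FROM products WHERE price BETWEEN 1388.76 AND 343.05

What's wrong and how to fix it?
Bug: The bounds are reversed; BETWEEN a AND b requires a <= b to match anything

Fix: Swap the bounds so the smaller value comes first

Corrected query:
SELECT id, name, price FROM products WHERE price BETWEEN 343.05 AND 1388.76

Result:
id | name     | price  
---+----------+--------
1  | Goggles  | 1267.39
2  | Keyboard | 580.98 
3  | Pen      | 816.42 
4  | Trowel   | 1228.46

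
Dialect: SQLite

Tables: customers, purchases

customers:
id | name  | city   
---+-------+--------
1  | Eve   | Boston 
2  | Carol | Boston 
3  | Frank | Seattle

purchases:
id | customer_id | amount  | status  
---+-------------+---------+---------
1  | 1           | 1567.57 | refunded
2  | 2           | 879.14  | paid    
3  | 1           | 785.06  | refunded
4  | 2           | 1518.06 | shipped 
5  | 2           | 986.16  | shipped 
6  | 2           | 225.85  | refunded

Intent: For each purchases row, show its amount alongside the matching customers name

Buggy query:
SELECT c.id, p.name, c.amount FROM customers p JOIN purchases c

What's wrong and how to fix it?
Bug: JOIN with no ON clause produces a cartesian product; every purchases row pairs with every customers row

Fix: Specify the join condition linking the foreign key to the parent id

Corrected query:
SELECT c.id, p.name, c.amount FROM customers p JOIN purchases c ON c.customer_id = p.id

Result:
id | name  | amount 
---+-------+--------
1  | Eve   | 1567.57
2  | Carol | 879.14 
3  | Eve   | 785.06 
4  | Carol | 1518.06
5  | Carol | 986.16 
6  | Carol | 225.85 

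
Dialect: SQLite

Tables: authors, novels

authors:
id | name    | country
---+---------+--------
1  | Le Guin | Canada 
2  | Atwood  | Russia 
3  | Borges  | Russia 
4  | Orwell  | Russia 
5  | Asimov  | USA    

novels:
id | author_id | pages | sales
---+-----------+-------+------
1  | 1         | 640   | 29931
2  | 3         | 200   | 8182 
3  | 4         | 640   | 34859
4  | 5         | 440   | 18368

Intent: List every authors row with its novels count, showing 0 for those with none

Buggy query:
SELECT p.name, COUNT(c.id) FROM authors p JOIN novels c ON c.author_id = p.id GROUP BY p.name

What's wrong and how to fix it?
Bug: INNER JOIN drops authors rows that have no matching novels rows

Fix: Switch to LEFT JOIN to retain unmatched parent rows

Corrected query:
SELECT p.name, COUNT(c.id) FROM authors p LEFT JOIN novels c ON c.author_id = p.id GROUP BY p.name

Result:
name    | COUNT(c.id)
--------+------------
Asimov  | 1          
Atwood  | 0          
Borges  | 1          
Le Guin | 1          
Orwell  | 1          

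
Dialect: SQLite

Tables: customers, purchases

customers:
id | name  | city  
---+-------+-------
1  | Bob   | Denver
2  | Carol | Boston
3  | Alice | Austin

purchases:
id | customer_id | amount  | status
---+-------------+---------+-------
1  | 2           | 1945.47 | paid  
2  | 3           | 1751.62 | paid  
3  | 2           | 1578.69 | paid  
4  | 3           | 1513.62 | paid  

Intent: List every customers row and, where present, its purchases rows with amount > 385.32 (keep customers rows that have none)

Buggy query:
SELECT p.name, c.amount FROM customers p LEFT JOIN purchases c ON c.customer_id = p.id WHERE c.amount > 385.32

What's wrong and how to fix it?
Bug: Filtering c.amount in WHERE discards the NULL rows produced by LEFT JOIN, turning it into an inner join

Fix: Put 'c.amount > 385.32' in the JOIN's ON clause instead of WHERE

Corrected query:
SELECT p.name, c.amount FROM customers p LEFT JOIN purchases c ON c.customer_id = p.id AND c.amount > 385.32

Result:
name  | amount 
------+--------
Bob   | NULL   
Carol | 1578.69
Carol | 1945.47
Alice | 1513.62
Alice | 1751.62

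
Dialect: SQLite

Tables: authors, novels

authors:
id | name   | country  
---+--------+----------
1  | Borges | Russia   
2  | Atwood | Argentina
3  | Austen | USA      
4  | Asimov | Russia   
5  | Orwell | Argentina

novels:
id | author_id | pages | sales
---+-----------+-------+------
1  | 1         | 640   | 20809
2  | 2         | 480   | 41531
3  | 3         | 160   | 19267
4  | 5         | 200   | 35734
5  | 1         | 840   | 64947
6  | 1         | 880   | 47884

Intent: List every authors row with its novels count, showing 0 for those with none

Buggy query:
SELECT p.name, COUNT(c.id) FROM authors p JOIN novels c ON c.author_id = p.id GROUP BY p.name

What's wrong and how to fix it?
Bug: An inner join excludes parents with zero children

Fix: Switch to LEFT JOIN to retain unmatched parent rows

Corrected query:
SELECT p.name, COUNT(c.id) FROM authors p LEFT JOIN novels c ON c.author_id = p.id GROUP BY p.name

Result:
name   | COUNT(c.id)
-------+------------
Asimov | 0          
Atwood | 1          
Austen | 1          
Borges | 3          
Orwell | 1          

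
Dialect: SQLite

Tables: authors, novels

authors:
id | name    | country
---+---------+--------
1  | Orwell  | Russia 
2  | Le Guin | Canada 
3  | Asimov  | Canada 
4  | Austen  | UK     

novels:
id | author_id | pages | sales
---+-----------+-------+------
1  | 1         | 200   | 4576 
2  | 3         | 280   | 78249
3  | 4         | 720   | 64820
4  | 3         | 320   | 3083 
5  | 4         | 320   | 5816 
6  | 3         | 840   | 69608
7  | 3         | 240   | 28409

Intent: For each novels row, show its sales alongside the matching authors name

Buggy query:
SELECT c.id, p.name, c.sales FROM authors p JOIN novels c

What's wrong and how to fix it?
Bug: JOIN with no ON clause produces a cartesian product; every novels row pairs with every authors row

Fix: Specify the join condition linking the foreign key to the parent id

Corrected query:
SELECT c.id, p.name, c.sales FROM authors p JOIN novels c ON c.author_id = p.id

Result:
id | name   | sales
---+--------+------
1  | Orwell | 4576 
2  | Asimov | 78249
3  | Austen | 64820
4  | Asimov | 3083 
5  | Austen | 5816 
6  | Asimov | 69608
7  | Asimov | 28409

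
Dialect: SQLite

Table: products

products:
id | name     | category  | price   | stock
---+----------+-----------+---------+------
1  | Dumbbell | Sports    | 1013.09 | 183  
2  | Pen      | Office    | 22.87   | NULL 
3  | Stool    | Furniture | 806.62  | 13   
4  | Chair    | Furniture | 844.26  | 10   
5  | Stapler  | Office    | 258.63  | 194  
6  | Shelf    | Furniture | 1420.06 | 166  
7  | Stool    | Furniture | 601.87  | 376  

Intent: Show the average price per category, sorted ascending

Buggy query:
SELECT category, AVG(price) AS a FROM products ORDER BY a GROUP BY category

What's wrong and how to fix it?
Bug: ORDER BY appears before GROUP BY; SQL clause order requires GROUP BY first

Fix: Move ORDER BY to the end, after GROUP BY

Corrected query:
SELECT category, AVG(price) AS a FROM products GROUP BY category ORDER BY a

Result:
category  | a       
----------+---------
Office    | 140.75  
Furniture | 918.2025
Sports    | 1013.09 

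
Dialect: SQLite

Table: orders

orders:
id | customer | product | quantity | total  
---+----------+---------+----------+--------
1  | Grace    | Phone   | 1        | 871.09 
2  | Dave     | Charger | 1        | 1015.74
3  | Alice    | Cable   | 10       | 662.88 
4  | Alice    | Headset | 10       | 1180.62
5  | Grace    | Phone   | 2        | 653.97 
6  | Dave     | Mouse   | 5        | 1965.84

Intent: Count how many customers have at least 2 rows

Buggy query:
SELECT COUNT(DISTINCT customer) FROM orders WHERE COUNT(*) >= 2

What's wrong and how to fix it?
Bug: WHERE filters individual rows, not groups, so a group-level COUNT is invalid there

Fix: Use a subquery that GROUPs and filters with HAVING, then count its rows

Corrected query:
SELECT COUNT(*) FROM (SELECT customer FROM orders GROUP BY customer HAVING COUNT(*) >= 2)

Result:
COUNT(*)
--------
3       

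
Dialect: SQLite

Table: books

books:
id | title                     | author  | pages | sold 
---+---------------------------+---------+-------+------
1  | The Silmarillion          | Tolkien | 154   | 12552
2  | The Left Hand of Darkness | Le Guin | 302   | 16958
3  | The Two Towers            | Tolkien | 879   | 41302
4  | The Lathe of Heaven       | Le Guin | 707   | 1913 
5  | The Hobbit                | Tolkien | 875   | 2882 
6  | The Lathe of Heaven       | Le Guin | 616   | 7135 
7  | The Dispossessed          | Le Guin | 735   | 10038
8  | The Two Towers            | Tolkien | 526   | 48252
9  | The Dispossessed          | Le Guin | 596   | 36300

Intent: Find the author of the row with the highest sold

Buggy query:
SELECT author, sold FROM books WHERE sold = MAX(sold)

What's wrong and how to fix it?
Bug: MAX(sold) is an aggregate and cannot be used directly in WHERE

Fix: Use a subquery: WHERE sold = (SELECT MAX(sold) FROM books)

Corrected query:
SELECT author, sold FROM books WHERE sold = (SELECT MAX(sold) FROM books)

Result:
author  | sold 
--------+------
Tolkien | 48252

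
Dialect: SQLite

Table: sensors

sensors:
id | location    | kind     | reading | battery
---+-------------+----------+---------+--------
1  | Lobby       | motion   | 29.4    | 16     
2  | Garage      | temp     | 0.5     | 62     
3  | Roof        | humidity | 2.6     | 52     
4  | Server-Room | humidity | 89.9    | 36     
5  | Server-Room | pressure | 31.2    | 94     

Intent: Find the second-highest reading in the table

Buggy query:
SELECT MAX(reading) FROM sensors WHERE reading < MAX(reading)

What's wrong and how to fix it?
Bug: MAX(reading) on the right of the comparison is an aggregate-in-WHERE error

Fix: Compute the overall MAX in a subquery, then take MAX of rows below it

Corrected query:
SELECT MAX(reading) FROM sensors WHERE reading < (SELECT MAX(reading) FROM sensors)

Result:
MAX(reading)
------------
31.2        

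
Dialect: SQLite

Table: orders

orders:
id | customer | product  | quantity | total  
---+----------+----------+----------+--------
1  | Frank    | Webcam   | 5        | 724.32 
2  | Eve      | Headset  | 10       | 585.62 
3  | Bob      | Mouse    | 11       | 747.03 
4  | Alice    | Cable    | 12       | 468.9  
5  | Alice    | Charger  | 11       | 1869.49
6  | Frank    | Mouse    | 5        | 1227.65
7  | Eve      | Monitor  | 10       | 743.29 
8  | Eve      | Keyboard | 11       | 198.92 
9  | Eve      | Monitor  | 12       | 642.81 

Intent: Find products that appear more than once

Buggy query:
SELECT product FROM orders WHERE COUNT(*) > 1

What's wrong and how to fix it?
Bug: WHERE can't reference COUNT(*); aggregates are computed after WHERE

Fix: Group first, then use HAVING for the count condition

Corrected query:
SELECT product FROM orders GROUP BY product HAVING COUNT(*) > 1

Result:
product
-------
Monitor
Mouse  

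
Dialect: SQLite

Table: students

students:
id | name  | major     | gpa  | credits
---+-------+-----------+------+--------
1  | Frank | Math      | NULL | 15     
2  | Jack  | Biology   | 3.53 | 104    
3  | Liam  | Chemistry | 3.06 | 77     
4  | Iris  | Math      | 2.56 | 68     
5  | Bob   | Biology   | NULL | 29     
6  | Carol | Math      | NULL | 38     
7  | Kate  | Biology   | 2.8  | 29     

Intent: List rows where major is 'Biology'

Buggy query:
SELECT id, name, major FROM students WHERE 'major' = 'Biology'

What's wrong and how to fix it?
Bug: 'major' in single quotes is a string literal, not the column; the comparison is literal-vs-literal and never true

Fix: Reference the column as major without single quotes

Corrected query:
SELECT id, name, major FROM students WHERE major = 'Biology'

Result:
id | name | major  
---+------+--------
2  | Jack | Biology
5  | Bob  | Biology
7  | Kate | Biology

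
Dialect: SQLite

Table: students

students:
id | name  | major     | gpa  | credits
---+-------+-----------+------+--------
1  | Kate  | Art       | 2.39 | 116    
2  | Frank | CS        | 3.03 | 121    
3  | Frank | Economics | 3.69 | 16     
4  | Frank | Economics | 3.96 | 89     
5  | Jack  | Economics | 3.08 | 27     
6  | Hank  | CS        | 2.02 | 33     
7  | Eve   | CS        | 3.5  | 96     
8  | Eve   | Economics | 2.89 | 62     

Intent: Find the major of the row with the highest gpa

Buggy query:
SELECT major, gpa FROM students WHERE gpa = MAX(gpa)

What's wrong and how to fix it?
Bug: MAX(gpa) is an aggregate and cannot be used directly in WHERE

Fix: Use a subquery: WHERE gpa = (SELECT MAX(gpa) FROM students)

Corrected query:
SELECT major, gpa FROM students WHERE gpa = (SELECT MAX(gpa) FROM students)

Result:
major     | gpa 
----------+-----
Economics | 3.96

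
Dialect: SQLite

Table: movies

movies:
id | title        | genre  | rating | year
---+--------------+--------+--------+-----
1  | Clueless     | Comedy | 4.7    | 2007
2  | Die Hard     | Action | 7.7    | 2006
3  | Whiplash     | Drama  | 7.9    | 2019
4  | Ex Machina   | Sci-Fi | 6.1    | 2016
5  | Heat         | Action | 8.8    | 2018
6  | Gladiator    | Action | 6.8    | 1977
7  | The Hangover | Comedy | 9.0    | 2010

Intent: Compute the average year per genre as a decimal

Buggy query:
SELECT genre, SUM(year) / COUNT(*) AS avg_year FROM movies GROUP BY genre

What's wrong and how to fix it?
Bug: SUM(year) and COUNT(*) are both integers; the division truncates the fractional part

Fix: Cast one side to REAL so the division keeps the fractional part

Corrected query:
SELECT genre, SUM(year) * 1.0 / COUNT(*) AS avg_year FROM movies GROUP BY genre

Result:
genre  | avg_year   
-------+------------
Action | 2000.333333
Comedy | 2008.5     
Drama  | 2019       
Sci-Fi | 2016       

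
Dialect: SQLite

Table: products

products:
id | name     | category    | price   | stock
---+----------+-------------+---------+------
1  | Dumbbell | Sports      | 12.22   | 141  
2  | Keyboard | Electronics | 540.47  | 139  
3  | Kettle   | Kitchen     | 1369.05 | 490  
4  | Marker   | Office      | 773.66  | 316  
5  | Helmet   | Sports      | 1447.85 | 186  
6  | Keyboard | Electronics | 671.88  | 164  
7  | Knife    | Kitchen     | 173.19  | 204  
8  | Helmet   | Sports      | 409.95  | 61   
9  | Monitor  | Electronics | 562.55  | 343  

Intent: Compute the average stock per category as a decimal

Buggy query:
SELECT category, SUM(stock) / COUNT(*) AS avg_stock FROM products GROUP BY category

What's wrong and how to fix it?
Bug: Both operands are integers, so '/' performs integer division and truncates

Fix: Multiply by 1.0 (or CAST to REAL) to force floating-point division

Corrected query:
SELECT category, SUM(stock) * 1.0 / COUNT(*) AS avg_stock FROM products GROUP BY category

Result:
category    | avg_stock 
------------+-----------
Electronics | 215.333333
Kitchen     | 347       
Office      | 316       
Sports      | 129.333333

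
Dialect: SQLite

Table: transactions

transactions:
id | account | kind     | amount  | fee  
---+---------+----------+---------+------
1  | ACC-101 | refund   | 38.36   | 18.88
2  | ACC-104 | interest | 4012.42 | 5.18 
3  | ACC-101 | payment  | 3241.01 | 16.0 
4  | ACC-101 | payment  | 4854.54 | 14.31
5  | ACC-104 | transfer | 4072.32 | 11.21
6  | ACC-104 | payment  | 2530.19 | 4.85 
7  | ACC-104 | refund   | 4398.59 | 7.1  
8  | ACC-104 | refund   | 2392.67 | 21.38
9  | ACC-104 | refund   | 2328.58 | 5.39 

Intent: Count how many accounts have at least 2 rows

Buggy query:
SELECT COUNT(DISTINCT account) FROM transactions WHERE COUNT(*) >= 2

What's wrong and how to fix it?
Bug: COUNT(*) cannot appear in WHERE; the per-group count doesn't exist yet

Fix: Group first with HAVING COUNT(*) >= 2, then COUNT the resulting groups

Corrected query:
SELECT COUNT(*) FROM (SELECT account FROM transactions GROUP BY account HAVING COUNT(*) >= 2)

Result:
COUNT(*)
--------
2       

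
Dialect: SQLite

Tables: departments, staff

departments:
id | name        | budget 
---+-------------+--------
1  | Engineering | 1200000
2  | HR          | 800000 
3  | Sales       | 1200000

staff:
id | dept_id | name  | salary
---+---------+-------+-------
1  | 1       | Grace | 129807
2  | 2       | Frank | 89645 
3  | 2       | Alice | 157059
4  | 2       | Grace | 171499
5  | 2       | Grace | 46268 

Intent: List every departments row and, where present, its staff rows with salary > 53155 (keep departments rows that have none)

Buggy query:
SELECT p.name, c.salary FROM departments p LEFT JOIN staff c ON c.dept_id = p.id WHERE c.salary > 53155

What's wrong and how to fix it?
Bug: Filtering c.salary in WHERE discards the NULL rows produced by LEFT JOIN, turning it into an inner join

Fix: Put 'c.salary > 53155' in the JOIN's ON clause instead of WHERE

Corrected query:
SELECT p.name, c.salary FROM departments p LEFT JOIN staff c ON c.dept_id = p.id AND c.salary > 53155

Result:
name        | salary
------------+-------
Engineering | 129807
HR          | 89645 
HR          | 157059
HR          | 171499
Sales       | NULL  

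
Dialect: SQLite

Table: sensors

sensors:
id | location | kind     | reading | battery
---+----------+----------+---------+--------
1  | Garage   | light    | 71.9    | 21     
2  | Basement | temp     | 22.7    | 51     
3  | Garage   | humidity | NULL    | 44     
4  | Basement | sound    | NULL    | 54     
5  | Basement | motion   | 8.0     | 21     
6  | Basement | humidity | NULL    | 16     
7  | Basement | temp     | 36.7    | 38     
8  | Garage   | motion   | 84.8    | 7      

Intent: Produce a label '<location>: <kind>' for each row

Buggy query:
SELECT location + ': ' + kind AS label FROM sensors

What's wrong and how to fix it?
Bug: SQLite uses || for string concatenation; + coerces text to numbers (yielding 0)

Fix: Use the || operator for string concatenation

Corrected query:
SELECT location || ': ' || kind AS label FROM sensors

Result:
label             
------------------
Garage: light     
Basement: temp    
Garage: humidity  
Basement: sound   
Basement: motion  
Basement: humidity
Basement: temp    
Garage: motion    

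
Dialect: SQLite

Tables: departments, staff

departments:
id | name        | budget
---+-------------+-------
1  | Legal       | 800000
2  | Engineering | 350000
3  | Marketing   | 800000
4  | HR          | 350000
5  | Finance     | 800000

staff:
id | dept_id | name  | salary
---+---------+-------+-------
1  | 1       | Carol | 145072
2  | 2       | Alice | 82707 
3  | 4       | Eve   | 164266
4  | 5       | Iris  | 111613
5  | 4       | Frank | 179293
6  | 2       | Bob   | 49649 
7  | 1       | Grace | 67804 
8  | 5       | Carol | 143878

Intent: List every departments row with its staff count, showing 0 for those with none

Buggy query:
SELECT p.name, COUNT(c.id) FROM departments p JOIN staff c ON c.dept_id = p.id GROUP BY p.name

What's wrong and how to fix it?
Bug: INNER JOIN drops departments rows that have no matching staff rows

Fix: Switch to LEFT JOIN to retain unmatched parent rows

Corrected query:
SELECT p.name, COUNT(c.id) FROM departments p LEFT JOIN staff c ON c.dept_id = p.id GROUP BY p.name

Result:
name        | COUNT(c.id)
------------+------------
Engineering | 2          
Finance     | 2          
HR          | 2          
Legal       | 2          
Marketing   | 0          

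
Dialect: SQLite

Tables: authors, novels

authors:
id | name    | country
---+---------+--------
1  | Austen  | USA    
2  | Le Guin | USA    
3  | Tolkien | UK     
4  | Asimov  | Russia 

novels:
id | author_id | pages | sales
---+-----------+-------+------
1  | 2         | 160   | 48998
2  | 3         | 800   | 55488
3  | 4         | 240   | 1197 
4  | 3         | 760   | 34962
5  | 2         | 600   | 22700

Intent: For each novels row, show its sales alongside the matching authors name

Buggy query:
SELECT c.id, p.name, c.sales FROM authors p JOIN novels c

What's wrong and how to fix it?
Bug: JOIN with no ON clause produces a cartesian product; every novels row pairs with every authors row

Fix: Specify the join condition linking the foreign key to the parent id

Corrected query:
SELECT c.id, p.name, c.sales FROM authors p JOIN novels c ON c.author_id = p.id

Result:
id | name    | sales
---+---------+------
1  | Le Guin | 48998
2  | Tolkien | 55488
3  | Asimov  | 1197 
4  | Tolkien | 34962
5  | Le Guin | 22700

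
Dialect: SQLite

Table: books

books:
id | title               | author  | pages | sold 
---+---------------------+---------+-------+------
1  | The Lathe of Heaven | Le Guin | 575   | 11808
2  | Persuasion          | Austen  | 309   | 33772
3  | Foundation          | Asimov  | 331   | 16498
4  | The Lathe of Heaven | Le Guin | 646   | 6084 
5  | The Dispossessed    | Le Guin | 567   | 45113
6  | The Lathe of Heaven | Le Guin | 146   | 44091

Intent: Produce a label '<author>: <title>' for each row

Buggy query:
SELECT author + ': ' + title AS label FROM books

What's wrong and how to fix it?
Bug: '+' is numeric addition; on text columns SQLite converts them to 0 instead of concatenating

Fix: Replace + with || to concatenate text

Corrected query:
SELECT author || ': ' || title AS label FROM books

Result:
label                       
----------------------------
Le Guin: The Lathe of Heaven
Austen: Persuasion          
Asimov: Foundation          
Le Guin: The Lathe of Heaven
Le Guin: The Dispossessed   
Le Guin: The Lathe of Heaven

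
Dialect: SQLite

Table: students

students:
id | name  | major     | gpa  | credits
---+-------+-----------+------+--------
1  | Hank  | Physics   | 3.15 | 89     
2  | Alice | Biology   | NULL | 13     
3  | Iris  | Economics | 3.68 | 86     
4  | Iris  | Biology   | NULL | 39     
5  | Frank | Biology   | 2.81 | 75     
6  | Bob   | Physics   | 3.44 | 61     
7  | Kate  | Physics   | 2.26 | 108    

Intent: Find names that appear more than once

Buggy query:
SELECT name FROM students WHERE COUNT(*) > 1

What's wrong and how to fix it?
Bug: COUNT(*) is an aggregate and cannot be used in WHERE

Fix: Group first, then use HAVING for the count condition

Corrected query:
SELECT name FROM students GROUP BY name HAVING COUNT(*) > 1

Result:
name
----
Iris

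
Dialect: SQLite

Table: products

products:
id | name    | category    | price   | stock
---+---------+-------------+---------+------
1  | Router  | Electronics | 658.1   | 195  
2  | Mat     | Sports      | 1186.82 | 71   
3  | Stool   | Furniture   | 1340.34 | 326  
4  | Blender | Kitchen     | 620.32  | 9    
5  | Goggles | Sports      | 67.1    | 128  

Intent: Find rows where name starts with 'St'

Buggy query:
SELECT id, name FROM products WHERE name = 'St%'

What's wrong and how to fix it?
Bug: Wildcards only work with LIKE; '=' treats '%' as a literal character

Fix: Replace '=' with LIKE so 'St%' is treated as a pattern

Corrected query:
SELECT id, name FROM products WHERE name LIKE 'St%'

Result:
id | name 
---+------
3  | Stool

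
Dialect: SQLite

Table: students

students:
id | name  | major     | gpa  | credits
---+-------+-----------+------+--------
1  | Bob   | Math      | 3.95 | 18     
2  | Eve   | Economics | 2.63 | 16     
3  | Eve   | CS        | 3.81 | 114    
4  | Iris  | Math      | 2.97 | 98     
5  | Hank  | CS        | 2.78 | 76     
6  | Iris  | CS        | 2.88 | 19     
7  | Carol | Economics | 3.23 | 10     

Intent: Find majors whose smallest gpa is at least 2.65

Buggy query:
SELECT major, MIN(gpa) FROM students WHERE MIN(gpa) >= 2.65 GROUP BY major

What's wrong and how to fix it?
Bug: Aggregates like MIN are computed per group after WHERE runs

Fix: Replace WHERE with HAVING after the GROUP BY

Corrected query:
SELECT major, MIN(gpa) FROM students GROUP BY major HAVING MIN(gpa) >= 2.65

Result:
major | MIN(gpa)
------+---------
CS    | 2.78    
Math  | 2.97    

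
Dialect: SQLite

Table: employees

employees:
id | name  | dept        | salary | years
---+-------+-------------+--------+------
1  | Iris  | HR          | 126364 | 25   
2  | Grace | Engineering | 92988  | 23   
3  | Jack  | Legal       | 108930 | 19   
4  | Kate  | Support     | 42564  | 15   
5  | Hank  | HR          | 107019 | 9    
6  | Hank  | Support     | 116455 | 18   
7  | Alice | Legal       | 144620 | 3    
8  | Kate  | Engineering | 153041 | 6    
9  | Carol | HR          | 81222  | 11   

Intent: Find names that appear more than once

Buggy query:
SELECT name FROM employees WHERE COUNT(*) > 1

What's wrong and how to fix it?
Bug: COUNT(*) is an aggregate and cannot be used in WHERE

Fix: Group first, then use HAVING for the count condition

Corrected query:
SELECT name FROM employees GROUP BY name HAVING COUNT(*) > 1

Result:
name
----
Hank
Kate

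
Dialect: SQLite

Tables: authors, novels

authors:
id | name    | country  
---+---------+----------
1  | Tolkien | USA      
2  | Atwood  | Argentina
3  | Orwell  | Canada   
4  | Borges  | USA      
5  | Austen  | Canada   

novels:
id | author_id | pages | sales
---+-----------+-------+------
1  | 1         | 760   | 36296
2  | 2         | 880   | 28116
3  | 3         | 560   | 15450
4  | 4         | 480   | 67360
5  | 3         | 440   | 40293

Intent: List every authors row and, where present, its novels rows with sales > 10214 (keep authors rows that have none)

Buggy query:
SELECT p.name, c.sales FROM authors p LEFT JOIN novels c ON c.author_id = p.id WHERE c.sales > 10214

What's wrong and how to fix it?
Bug: Filtering c.sales in WHERE discards the NULL rows produced by LEFT JOIN, turning it into an inner join

Fix: Put 'c.sales > 10214' in the JOIN's ON clause instead of WHERE

Corrected query:
SELECT p.name, c.sales FROM authors p LEFT JOIN novels c ON c.author_id = p.id AND c.sales > 10214

Result:
name    | sales
--------+------
Tolkien | 36296
Atwood  | 28116
Orwell  | 15450
Orwell  | 40293
Borges  | 67360
Austen  | NULL 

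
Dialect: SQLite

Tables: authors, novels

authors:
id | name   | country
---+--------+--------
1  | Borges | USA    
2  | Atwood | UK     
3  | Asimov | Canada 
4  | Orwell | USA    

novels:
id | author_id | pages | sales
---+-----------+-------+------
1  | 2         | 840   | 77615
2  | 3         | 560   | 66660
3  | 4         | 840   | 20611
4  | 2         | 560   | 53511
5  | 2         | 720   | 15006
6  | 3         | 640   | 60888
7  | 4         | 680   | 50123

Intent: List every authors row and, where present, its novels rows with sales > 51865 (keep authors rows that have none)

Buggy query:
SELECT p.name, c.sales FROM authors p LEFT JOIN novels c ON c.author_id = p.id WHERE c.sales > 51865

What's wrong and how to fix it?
Bug: A WHERE condition on the right-hand table after LEFT JOIN drops unmatched parents

Fix: Move the right-table condition into the ON clause so unmatched parents are kept

Corrected query:
SELECT p.name, c.sales FROM authors p LEFT JOIN novels c ON c.author_id = p.id AND c.sales > 51865

Result:
name   | sales
-------+------
Borges | NULL 
Atwood | 53511
Atwood | 77615
Asimov | 60888
Asimov | 66660
Orwell | NULL 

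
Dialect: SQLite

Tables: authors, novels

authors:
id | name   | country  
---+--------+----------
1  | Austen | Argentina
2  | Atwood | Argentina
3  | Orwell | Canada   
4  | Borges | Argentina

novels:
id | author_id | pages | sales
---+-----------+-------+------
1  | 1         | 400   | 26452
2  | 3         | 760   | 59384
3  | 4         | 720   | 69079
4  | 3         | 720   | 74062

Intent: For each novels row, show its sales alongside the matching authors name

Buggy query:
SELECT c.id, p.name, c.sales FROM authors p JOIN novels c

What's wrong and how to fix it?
Bug: Missing join condition: each novels row is matched to all authors rows instead of just its own

Fix: Specify the join condition linking the foreign key to the parent id

Corrected query:
SELECT c.id, p.name, c.sales FROM authors p JOIN novels c ON c.author_id = p.id

Result:
id | name   | sales
---+--------+------
1  | Austen | 26452
2  | Orwell | 59384
3  | Borges | 69079
4  | Orwell | 74062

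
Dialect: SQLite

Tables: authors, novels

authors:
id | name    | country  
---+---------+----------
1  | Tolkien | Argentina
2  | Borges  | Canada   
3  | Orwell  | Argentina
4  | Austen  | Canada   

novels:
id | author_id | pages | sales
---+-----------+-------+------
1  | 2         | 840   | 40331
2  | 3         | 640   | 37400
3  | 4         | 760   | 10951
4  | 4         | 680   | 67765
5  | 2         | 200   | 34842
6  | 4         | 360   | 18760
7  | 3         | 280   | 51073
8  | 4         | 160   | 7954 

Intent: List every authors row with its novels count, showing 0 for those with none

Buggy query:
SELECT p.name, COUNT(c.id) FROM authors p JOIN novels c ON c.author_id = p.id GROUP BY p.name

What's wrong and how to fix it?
Bug: An inner join excludes parents with zero children

Fix: Switch to LEFT JOIN to retain unmatched parent rows

Corrected query:
SELECT p.name, COUNT(c.id) FROM authors p LEFT JOIN novels c ON c.author_id = p.id GROUP BY p.name

Result:
name    | COUNT(c.id)
--------+------------
Austen  | 4          
Borges  | 2          
Orwell  | 2          
Tolkien | 0          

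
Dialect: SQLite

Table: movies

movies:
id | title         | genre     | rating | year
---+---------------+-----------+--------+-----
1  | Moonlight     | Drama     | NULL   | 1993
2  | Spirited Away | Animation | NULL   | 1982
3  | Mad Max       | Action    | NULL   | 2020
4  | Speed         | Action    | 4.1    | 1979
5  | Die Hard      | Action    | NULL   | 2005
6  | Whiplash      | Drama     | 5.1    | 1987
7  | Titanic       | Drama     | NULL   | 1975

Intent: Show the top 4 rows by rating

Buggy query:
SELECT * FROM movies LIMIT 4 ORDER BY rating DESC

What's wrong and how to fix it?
Bug: ORDER BY cannot follow LIMIT; LIMIT is the final clause

Fix: Sort with ORDER BY, then apply LIMIT

Corrected query:
SELECT * FROM movies ORDER BY rating DESC LIMIT 4

Result:
id | title         | genre     | rating | year
---+---------------+-----------+--------+-----
6  | Whiplash      | Drama     | 5.1    | 1987
4  | Speed         | Action    | 4.1    | 1979
1  | Moonlight     | Drama     | NULL   | 1993
2  | Spirited Away | Animation | NULL   | 1982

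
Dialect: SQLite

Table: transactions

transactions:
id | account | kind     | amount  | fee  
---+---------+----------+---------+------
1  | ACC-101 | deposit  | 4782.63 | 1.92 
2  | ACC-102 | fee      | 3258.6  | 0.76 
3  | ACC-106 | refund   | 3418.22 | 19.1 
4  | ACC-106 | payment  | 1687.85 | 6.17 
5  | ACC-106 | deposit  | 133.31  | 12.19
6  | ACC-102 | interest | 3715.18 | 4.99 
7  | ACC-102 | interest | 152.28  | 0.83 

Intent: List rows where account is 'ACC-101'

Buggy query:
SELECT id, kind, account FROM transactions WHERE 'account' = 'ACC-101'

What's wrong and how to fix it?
Bug: 'account' in single quotes is a string literal, not the column; the comparison is literal-vs-literal and never true

Fix: Remove the quotes around the column name (or use double quotes for an identifier)

Corrected query:
SELECT id, kind, account FROM transactions WHERE account = 'ACC-101'

Result:
id | kind    | account
---+---------+--------
1  | deposit | ACC-101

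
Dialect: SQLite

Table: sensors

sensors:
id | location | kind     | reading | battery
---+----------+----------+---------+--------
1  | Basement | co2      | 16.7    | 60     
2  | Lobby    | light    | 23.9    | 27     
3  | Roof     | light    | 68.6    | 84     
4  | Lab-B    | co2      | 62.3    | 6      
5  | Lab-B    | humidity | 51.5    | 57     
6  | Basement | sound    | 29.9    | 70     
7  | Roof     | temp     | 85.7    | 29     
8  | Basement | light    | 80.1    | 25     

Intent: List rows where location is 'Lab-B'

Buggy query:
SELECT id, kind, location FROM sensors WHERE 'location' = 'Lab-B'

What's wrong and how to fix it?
Bug: Single quotes denote string literals in SQL; the column name is being compared as a constant string

Fix: Remove the quotes around the column name (or use double quotes for an identifier)

Corrected query:
SELECT id, kind, location FROM sensors WHERE location = 'Lab-B'

Result:
id | kind     | location
---+----------+---------
4  | co2      | Lab-B   
5  | humidity | Lab-B   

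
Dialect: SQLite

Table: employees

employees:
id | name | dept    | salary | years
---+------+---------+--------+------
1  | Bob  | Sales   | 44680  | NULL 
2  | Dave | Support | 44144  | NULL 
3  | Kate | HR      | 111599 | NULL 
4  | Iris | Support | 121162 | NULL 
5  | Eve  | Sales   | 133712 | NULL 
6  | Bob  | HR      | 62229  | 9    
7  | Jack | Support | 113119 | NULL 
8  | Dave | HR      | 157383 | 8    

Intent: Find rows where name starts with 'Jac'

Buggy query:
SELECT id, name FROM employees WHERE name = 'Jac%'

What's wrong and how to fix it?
Bug: Wildcards only work with LIKE; '=' treats '%' as a literal character

Fix: Use LIKE for wildcard pattern matching

Corrected query:
SELECT id, name FROM employees WHERE name LIKE 'Jac%'

Result:
id | name
---+-----
7  | Jack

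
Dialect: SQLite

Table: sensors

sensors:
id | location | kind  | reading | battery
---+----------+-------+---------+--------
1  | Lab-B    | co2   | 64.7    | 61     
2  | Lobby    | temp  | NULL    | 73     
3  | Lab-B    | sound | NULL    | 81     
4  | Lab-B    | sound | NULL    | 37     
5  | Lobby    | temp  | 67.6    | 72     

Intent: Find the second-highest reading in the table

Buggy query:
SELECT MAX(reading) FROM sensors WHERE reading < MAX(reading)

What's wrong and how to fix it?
Bug: The inner MAX is an aggregate inside WHERE, which is not allowed

Fix: Put the inner MAX in a scalar subquery

Corrected query:
SELECT MAX(reading) FROM sensors WHERE reading < (SELECT MAX(reading) FROM sensors)

Result:
MAX(reading)
------------
64.7        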